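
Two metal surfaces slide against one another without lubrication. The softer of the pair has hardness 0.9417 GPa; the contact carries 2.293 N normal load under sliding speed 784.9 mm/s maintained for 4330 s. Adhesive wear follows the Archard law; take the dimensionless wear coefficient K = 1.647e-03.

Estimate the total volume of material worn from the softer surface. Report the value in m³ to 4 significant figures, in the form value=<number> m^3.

value=1.363e-08 m^3

Shown intermediates are rounded; the computation maintains full float precision, and rounded once at the end, at four significant digits.
Convert: Sliding speed v = 784.9 mm/s = 0.7849 m/s. Total distance L = v·t = 0.7849 m/s × 4330 s = 3399 m.
Convert: Hardness H = 0.9417 GPa = 9.417e+08 Pa.
In SI base units: W = 2.293 N, H = 9.417e+08 Pa, K = 1.647e-03.
The Archard volume V = K·W·L/H = 1.647e-03 · 2.293 · 3399 / 9.417e+08 = 1.363e-08 m³.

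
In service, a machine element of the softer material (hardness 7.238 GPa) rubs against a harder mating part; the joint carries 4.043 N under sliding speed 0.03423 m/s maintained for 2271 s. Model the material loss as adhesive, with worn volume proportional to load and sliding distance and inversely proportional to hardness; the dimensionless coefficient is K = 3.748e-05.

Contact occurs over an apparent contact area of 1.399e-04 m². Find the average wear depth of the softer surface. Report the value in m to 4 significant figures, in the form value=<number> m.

value=1.163e-08 m

The intermediates are shown rounded; all working math keeps full precision; a lone final rounding: 4 significant digits.
Total distance L = v·t = 0.03423 m/s × 2271 s = 77.74 m.
Hardness H = 7.238 GPa = 7.238e+09 Pa.
Working in SI base units: W = 4.043 N, H = 7.238e+09 Pa, K = 3.748e-05.
Volume removed: V = K·W·L/H = 3.748e-05 · 4.043 · 77.74 / 7.238e+09 = 1.627e-12 m³.
Depth of wear h = V/A = 1.627e-12 / 1.399e-04 = 1.163e-08 m.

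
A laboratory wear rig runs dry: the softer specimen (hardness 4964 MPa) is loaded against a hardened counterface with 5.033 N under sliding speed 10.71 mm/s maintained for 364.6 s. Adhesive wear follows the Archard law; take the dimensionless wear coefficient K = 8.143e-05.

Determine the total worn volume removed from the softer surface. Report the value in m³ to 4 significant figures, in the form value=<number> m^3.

value=3.224e-13 m^3

All arithmetic keeps full float precision, and quoted intermediates are rounded. Rounded once at the end: 4 significant figures.
Sliding speed v = 10.71 mm/s = 0.01071 m/s. The distance L = v·t = 0.01071 m/s × 364.6 s = 3.905 m.
Hardness H = 4964 MPa = 4.964e+09 Pa.
Collected in SI base units: W = 5.033 N, H = 4.964e+09 Pa, K = 8.143e-05.
Archard volume V = K·W·L/H = 8.143e-05 · 5.033 · 3.905 / 4.964e+09 = 3.224e-13 m³.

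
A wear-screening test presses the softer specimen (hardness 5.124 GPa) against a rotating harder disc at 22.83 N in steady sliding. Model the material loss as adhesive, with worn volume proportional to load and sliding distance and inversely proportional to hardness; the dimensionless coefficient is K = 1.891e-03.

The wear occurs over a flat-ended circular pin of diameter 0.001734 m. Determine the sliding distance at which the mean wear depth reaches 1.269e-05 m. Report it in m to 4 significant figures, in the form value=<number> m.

value=3.557 m

All arithmetic runs at full float precision; intermediate values appear rounded. Rounded just once to four significant digits.
Hardness H = 5.124 GPa = 5.124e+09 Pa.
Contact area A = π·d²/4 = π·(0.001734 m)²/4 = 2.362e-06 m².
Restated in SI base units: W = 22.83 N, H = 5.124e+09 Pa, K = 1.891e-03.
Permissible volume V_lim = h_lim·A = 1.269e-05 · 2.362e-06 = 2.997e-11 m³.
Life L = V_lim·H/(K·W) = 2.997e-11 · 5.124e+09 / (1.891e-03 · 22.83) = 3.557 m.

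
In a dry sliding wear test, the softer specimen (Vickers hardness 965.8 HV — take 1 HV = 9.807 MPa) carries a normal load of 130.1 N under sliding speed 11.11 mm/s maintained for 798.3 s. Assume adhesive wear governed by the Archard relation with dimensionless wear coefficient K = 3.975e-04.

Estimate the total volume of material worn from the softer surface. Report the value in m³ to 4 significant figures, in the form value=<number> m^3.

value=4.843e-11 m^3

Intermediate values are displayed rounded. All working math maintains exact precision, and one last rounding to 4 significant figures.
Sliding speed v = 11.11 mm/s = 0.01111 m/s. Distance covered L = v·t = 0.01111 m/s × 798.3 s = 8.869 m.
Hardness H = 965.8 HV × 9.807 MPa/HV = 9472 MPa = 9.472e+09 Pa.
As SI base values: W = 130.1 N, H = 9.472e+09 Pa, K = 3.975e-04.
Volume removed: V = K·W·L/H = 3.975e-04 · 130.1 · 8.869 / 9.472e+09 = 4.843e-11 m³.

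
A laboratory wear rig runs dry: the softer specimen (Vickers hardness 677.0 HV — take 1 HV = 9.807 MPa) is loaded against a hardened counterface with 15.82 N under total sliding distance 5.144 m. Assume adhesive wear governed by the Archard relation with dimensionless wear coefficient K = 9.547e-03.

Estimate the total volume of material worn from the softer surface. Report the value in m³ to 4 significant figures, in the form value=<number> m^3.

value=1.170e-10 m^3

Quoted intermediates are rounded; all arithmetic runs at full float precision. Rounded just once, at four significant figures.
Hardness H = 677.0 HV × 9.807 MPa/HV = 6639 MPa = 6.639e+09 Pa.
In SI base units: W = 15.82 N, H = 6.639e+09 Pa, K = 9.547e-03.
Volume removed: V = K·W·L/H = 9.547e-03 · 15.82 · 5.144 / 6.639e+09 = 1.170e-10 m³.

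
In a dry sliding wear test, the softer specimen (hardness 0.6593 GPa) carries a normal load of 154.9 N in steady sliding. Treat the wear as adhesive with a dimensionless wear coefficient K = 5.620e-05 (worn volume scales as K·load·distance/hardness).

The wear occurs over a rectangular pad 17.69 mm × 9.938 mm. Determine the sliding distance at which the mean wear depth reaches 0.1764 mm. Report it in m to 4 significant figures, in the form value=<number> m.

value=2349 m

The algebra keeps full precision. The intermediates are printed rounded. Rounded just once to 4 significant figures.
Hardness H = 0.6593 GPa = 6.593e+08 Pa.
Pad sides 17.69 mm × 9.938 mm = 0.01769 m × 0.009938 m. Contact area A = 0.01769 m × 0.009938 m = 1.758e-04 m².
Depth limit h_lim = 0.1764 mm = 1.764e-04 m.
Expressed in SI base units: W = 154.9 N, H = 6.593e+08 Pa, K = 5.620e-05.
Limit volume V_lim = h_lim·A = 1.764e-04 · 1.758e-04 = 3.101e-08 m³.
Inverting, life L = V_lim·H/(K·W) = 3.101e-08 · 6.593e+08 / (5.620e-05 · 154.9) = 2349 m.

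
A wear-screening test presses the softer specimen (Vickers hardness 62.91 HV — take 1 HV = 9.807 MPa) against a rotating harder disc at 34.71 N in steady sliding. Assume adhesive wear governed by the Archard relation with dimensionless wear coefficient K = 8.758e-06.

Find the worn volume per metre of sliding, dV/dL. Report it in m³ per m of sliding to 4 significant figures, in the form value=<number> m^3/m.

value=4.927e-13 m^3/m

Intermediates are displayed rounded; the algebra runs at exact precision — a lone final rounding, at four significant digits.
Convert: Hardness H = 62.91 HV × 9.807 MPa/HV = 617.0 MPa = 6.170e+08 Pa.
Expressed in SI base units: W = 34.71 N, H = 6.170e+08 Pa, K = 8.758e-06.
The wear rate dV/dL = K·W/H, so: 8.758e-06 · 34.71 / 6.170e+08 = 4.927e-13 m³/m.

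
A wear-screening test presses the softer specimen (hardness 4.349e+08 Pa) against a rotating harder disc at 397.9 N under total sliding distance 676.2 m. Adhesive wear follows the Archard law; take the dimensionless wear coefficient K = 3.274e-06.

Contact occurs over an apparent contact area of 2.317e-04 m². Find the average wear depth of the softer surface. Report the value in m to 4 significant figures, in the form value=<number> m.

The algebra runs at full float precision; displayed values are rounded, and one final rounding to 4 significant figures.
As SI base values: W = 397.9 N, H = 4.349e+08 Pa, K = 3.274e-06.
Wear volume V = K·W·L/H = 3.274e-06 · 397.9 · 676.2 / 4.349e+08 = 2.026e-09 m³.
Depth of wear h = V/A = 2.026e-09 / 2.317e-04 = 8.742e-06 m.

value=8.742e-06 m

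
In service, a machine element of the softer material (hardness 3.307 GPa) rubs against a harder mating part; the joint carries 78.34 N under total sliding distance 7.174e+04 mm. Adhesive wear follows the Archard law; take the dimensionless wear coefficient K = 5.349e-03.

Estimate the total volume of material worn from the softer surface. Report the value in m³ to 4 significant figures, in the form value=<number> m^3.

All working math runs at exact precision. Intermediates appear rounded, and one last rounding, at 4 significant digits.
Distance L = 7.174e+04 mm = 71.74 m.
Hardness H = 3.307 GPa = 3.307e+09 Pa.
SI base units throughout: W = 78.34 N, H = 3.307e+09 Pa, K = 5.349e-03.
Volume removed: V = K·W·L/H = 5.349e-03 · 78.34 · 71.74 / 3.307e+09 = 9.090e-09 m³.

value=9.090e-09 m^3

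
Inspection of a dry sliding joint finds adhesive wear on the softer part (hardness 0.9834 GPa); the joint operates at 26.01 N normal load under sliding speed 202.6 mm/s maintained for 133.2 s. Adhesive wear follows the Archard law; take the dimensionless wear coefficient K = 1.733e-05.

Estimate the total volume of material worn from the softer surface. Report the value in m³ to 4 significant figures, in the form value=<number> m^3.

value=1.237e-11 m^3

All working math maintains full float precision, and intermediate values appear rounded — rounded just once to four significant digits.
Convert: Sliding speed v = 202.6 mm/s = 0.2026 m/s. Distance covered L = v·t = 0.2026 m/s × 133.2 s = 26.99 m.
Convert: Hardness H = 0.9834 GPa = 9.834e+08 Pa.
Working in SI base units: W = 26.01 N, H = 9.834e+08 Pa, K = 1.733e-05.
By Archard's law, V = K·W·L/H = 1.733e-05 · 26.01 · 26.99 / 9.834e+08 = 1.237e-11 m³.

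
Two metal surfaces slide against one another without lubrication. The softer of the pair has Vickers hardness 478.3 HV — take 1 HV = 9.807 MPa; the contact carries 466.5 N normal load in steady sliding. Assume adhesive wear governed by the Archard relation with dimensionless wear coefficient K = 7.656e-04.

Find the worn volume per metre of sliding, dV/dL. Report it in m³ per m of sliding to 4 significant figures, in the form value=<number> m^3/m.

value=7.614e-11 m^3/m

Every step keeps full precision. Intermediate values are printed rounded — a single final rounding to four significant figures.
Hardness H = 478.3 HV × 9.807 MPa/HV = 4691 MPa = 4.691e+09 Pa.
Expressed in SI base units: W = 466.5 N, H = 4.691e+09 Pa, K = 7.656e-04.
Sliding wear rate dV/dL = K·W/H, so: 7.656e-04 · 466.5 / 4.691e+09 = 7.614e-11 m³/m.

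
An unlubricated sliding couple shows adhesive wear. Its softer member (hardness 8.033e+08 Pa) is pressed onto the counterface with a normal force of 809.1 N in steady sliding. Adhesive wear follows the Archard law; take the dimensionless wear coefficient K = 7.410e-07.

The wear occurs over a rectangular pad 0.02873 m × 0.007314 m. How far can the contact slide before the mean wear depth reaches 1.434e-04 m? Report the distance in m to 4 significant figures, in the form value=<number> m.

value=4.037e+04 m

The algebra holds full precision — intermediate values are shown rounded — one last rounding: 4 significant figures.
Contact area A = 0.02873 m × 0.007314 m = 2.101e-04 m².
In SI base units, W = 809.1 N, H = 8.033e+08 Pa, K = 7.410e-07.
Allowed volume V_lim = h_lim·A = 1.434e-04 · 2.101e-04 = 3.013e-08 m³.
Sliding life L = V_lim·H/(K·W) = 3.013e-08 · 8.033e+08 / (7.410e-07 · 809.1) = 4.037e+04 m.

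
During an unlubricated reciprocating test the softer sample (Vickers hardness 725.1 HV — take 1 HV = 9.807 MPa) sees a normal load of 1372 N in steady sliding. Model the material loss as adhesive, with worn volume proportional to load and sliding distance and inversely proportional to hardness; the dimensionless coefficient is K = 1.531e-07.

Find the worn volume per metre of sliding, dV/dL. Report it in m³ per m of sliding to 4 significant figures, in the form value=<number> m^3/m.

value=2.954e-14 m^3/m

Intermediates are shown rounded. Each operation maintains full precision — a single final rounding to 4 significant digits.
Convert: Hardness H = 725.1 HV × 9.807 MPa/HV = 7111 MPa = 7.111e+09 Pa.
In SI base units: W = 1372 N, H = 7.111e+09 Pa, K = 1.531e-07.
Wear rate dV/dL = K·W/H: 1.531e-07 · 1372 / 7.111e+09 = 2.954e-14 m³/m.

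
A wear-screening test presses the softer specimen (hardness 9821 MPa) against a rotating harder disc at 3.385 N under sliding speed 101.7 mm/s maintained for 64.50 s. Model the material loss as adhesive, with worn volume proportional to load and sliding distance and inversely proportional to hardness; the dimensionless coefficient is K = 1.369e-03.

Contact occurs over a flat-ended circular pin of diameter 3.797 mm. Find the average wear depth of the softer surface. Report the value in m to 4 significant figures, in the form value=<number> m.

Intermediates are printed rounded — all working math carries full precision — one last rounding, at 4 significant figures.
Sliding speed v = 101.7 mm/s = 0.1017 m/s. Distance L = v·t = 0.1017 m/s × 64.50 s = 6.560 m.
Hardness H = 9821 MPa = 9.821e+09 Pa.
Pin diameter d = 3.797 mm = 0.003797 m. Contact area A = π·d²/4 = π·(0.003797 m)²/4 = 1.132e-05 m².
Expressed in SI base units: W = 3.385 N, H = 9.821e+09 Pa, K = 1.369e-03.
Archard relation: V = K·W·L/H = 1.369e-03 · 3.385 · 6.560 / 9.821e+09 = 3.095e-12 m³.
Mean wear depth h = V/A = 3.095e-12 / 1.132e-05 = 2.733e-07 m.

value=2.733e-07 m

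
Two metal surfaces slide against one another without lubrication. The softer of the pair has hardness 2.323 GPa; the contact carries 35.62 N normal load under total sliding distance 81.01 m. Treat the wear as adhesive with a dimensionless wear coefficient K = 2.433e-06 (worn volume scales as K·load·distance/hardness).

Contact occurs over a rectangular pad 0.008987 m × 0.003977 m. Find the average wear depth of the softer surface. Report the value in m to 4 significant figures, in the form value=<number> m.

Intermediates are shown rounded; every step carries full float precision — a single final rounding to four significant digits.
Convert: Hardness H = 2.323 GPa = 2.323e+09 Pa.
Convert: Contact area A = 0.008987 m × 0.003977 m = 3.574e-05 m².
Working in SI base units: W = 35.62 N, H = 2.323e+09 Pa, K = 2.433e-06.
Worn volume V = K·W·L/H = 2.433e-06 · 35.62 · 81.01 / 2.323e+09 = 3.022e-12 m³.
Average depth h = V/A = 3.022e-12 / 3.574e-05 = 8.456e-08 m.

value=8.456e-08 m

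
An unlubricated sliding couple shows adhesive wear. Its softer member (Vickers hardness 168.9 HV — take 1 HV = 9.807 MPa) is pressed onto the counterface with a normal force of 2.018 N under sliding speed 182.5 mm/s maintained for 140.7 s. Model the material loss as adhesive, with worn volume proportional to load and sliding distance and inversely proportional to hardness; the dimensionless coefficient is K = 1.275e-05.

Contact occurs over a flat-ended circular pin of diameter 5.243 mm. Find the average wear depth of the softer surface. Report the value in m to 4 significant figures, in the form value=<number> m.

The intermediates are shown rounded; all arithmetic maintains exact precision — rounded once at the end to 4 significant digits.
Sliding speed v = 182.5 mm/s = 0.1825 m/s. Path length L = v·t = 0.1825 m/s × 140.7 s = 25.68 m.
Hardness H = 168.9 HV × 9.807 MPa/HV = 1656 MPa = 1.656e+09 Pa.
Pin diameter d = 5.243 mm = 0.005243 m. Contact area A = π·d²/4 = π·(0.005243 m)²/4 = 2.159e-05 m².
Working in SI base units: W = 2.018 N, H = 1.656e+09 Pa, K = 1.275e-05.
Worn volume V = K·W·L/H = 1.275e-05 · 2.018 · 25.68 / 1.656e+09 = 3.989e-13 m³.
Wear depth h = V/A = 3.989e-13 / 2.159e-05 = 1.847e-08 m.

value=1.847e-08 m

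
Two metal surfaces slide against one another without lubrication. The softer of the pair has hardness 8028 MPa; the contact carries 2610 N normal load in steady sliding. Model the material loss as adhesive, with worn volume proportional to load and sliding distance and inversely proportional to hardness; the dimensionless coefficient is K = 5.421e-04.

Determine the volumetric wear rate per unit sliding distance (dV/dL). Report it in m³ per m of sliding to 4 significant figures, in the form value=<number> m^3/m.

value=1.762e-10 m^3/m

The computation keeps full precision. The intermediates appear rounded; a single final rounding: four significant figures.
Hardness H = 8028 MPa = 8.028e+09 Pa.
Working in SI base units: W = 2610 N, H = 8.028e+09 Pa, K = 5.421e-04.
Wear rate dV/dL = K·W/H, so: 5.421e-04 · 2610 / 8.028e+09 = 1.762e-10 m³/m.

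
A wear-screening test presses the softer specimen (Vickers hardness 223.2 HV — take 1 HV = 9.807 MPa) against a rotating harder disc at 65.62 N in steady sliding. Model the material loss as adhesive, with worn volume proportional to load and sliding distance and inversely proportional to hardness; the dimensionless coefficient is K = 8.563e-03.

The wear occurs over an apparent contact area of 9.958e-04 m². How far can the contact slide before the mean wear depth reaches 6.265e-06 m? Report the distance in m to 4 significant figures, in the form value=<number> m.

value=24.30 m

The computation maintains exact precision. Intermediates appear rounded; rounded once at the end to four significant digits.
Convert: Hardness H = 223.2 HV × 9.807 MPa/HV = 2189 MPa = 2.189e+09 Pa.
As SI base values: W = 65.62 N, H = 2.189e+09 Pa, K = 8.563e-03.
Permissible volume V_lim = h_lim·A = 6.265e-06 · 9.958e-04 = 6.239e-09 m³.
So the life L = V_lim·H/(K·W) = 6.239e-09 · 2.189e+09 / (8.563e-03 · 65.62) = 24.30 m.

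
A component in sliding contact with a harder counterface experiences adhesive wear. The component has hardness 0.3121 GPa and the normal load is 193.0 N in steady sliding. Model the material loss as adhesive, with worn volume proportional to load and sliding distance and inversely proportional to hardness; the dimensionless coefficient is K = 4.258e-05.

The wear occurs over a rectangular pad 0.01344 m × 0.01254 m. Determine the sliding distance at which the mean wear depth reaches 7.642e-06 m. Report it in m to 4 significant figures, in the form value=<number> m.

value=48.91 m

All arithmetic maintains full precision. The intermediates appear rounded, and a lone final rounding: four significant digits.
Hardness H = 0.3121 GPa = 3.121e+08 Pa.
Contact area A = 0.01344 m × 0.01254 m = 1.685e-04 m².
Collected in SI base units: W = 193.0 N, H = 3.121e+08 Pa, K = 4.258e-05.
At the depth limit, V_lim = h_lim·A = 7.642e-06 · 1.685e-04 = 1.288e-09 m³.
Thus life L = V_lim·H/(K·W) = 1.288e-09 · 3.121e+08 / (4.258e-05 · 193.0) = 48.91 m.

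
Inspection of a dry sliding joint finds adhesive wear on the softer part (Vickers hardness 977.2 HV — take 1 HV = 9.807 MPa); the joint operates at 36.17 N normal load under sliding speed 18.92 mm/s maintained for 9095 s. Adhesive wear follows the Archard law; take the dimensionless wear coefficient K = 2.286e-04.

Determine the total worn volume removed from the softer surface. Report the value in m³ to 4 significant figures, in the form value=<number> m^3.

value=1.485e-10 m^3

Intermediate values are shown rounded — all working math keeps full precision — one final rounding: 4 significant figures.
Sliding speed v = 18.92 mm/s = 0.01892 m/s. Distance L = v·t = 0.01892 m/s × 9095 s = 172.1 m.
Hardness H = 977.2 HV × 9.807 MPa/HV = 9583 MPa = 9.583e+09 Pa.
Collected in SI base units: W = 36.17 N, H = 9.583e+09 Pa, K = 2.286e-04.
Volume removed: V = K·W·L/H = 2.286e-04 · 36.17 · 172.1 / 9.583e+09 = 1.485e-10 m³.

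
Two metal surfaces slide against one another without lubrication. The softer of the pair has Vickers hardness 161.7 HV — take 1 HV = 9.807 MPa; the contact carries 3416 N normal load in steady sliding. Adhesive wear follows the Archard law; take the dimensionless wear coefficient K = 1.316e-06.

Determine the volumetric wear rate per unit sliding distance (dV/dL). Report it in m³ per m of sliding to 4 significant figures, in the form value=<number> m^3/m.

value=2.835e-12 m^3/m

Printed values are rounded — the algebra runs at full precision — a single final rounding, at 4 significant digits.
Hardness H = 161.7 HV × 9.807 MPa/HV = 1586 MPa = 1.586e+09 Pa.
Expressed in SI base units: W = 3416 N, H = 1.586e+09 Pa, K = 1.316e-06.
Wear rate dV/dL = K·W/H, per unit distance: 1.316e-06 · 3416 / 1.586e+09 = 2.835e-12 m³/m.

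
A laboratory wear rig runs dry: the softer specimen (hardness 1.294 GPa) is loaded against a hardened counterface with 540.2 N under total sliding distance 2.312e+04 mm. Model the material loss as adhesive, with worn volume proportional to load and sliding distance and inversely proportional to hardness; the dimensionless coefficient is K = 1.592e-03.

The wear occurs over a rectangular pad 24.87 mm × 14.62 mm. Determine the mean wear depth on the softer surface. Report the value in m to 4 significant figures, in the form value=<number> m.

Every step runs at full float precision — quoted intermediates are rounded, and one final rounding, at four significant digits.
Path length L = 2.312e+04 mm = 23.12 m.
Hardness H = 1.294 GPa = 1.294e+09 Pa.
Pad sides 24.87 mm × 14.62 mm = 0.02487 m × 0.01462 m. Contact area A = 0.02487 m × 0.01462 m = 3.636e-04 m².
In SI base units: W = 540.2 N, H = 1.294e+09 Pa, K = 1.592e-03.
Archard relation: V = K·W·L/H = 1.592e-03 · 540.2 · 23.12 / 1.294e+09 = 1.537e-08 m³.
Mean depth h = V/A = 1.537e-08 / 3.636e-04 = 4.226e-05 m.

value=4.226e-05 m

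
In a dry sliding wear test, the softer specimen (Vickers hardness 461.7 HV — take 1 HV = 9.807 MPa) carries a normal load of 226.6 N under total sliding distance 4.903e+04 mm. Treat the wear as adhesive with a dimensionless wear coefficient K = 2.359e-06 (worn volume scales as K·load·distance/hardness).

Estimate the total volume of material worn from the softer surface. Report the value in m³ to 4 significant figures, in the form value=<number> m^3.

The computation runs at full float precision, and the intermediates are displayed rounded — one final rounding to four significant digits.
Distance covered L = 4.903e+04 mm = 49.03 m.
Hardness H = 461.7 HV × 9.807 MPa/HV = 4528 MPa = 4.528e+09 Pa.
In SI base units: W = 226.6 N, H = 4.528e+09 Pa, K = 2.359e-06.
Apply Archard: V = K·W·L/H = 2.359e-06 · 226.6 · 49.03 / 4.528e+09 = 5.788e-12 m³.

value=5.788e-12 m^3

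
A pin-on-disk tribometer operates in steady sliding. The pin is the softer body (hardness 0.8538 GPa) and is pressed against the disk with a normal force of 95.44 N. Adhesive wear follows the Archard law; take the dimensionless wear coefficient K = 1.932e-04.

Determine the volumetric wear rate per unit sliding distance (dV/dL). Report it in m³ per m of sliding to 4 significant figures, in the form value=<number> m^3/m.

value=2.160e-11 m^3/m

Intermediate values are shown rounded; each operation maintains full precision — rounded just once, at 4 significant digits.
Convert: Hardness H = 0.8538 GPa = 8.538e+08 Pa.
Working in SI base units: W = 95.44 N, H = 8.538e+08 Pa, K = 1.932e-04.
Rate of wear dV/dL = K·W/H (independent of L): 1.932e-04 · 95.44 / 8.538e+08 = 2.160e-11 m³/m.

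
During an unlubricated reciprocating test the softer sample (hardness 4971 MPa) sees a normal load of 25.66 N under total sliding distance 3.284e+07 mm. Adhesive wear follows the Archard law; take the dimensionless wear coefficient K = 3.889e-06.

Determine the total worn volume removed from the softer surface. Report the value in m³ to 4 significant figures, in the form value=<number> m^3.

value=6.593e-10 m^3

Every step holds exact precision. Shown intermediates are rounded. Rounded just once, at 4 significant digits.
Distance L = 3.284e+07 mm = 3.284e+04 m.
Hardness H = 4971 MPa = 4.971e+09 Pa.
SI base units throughout: W = 25.66 N, H = 4.971e+09 Pa, K = 3.889e-06.
Volume removed: V = K·W·L/H = 3.889e-06 · 25.66 · 3.284e+04 / 4.971e+09 = 6.593e-10 m³.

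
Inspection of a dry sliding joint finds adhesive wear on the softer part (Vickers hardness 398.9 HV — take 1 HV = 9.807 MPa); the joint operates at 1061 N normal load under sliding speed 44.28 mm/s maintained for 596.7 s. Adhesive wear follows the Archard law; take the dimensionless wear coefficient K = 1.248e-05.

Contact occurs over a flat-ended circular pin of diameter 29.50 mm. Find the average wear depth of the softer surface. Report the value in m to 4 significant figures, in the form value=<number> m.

value=1.308e-07 m

Displayed values are rounded, and the algebra holds full float precision. Rounded once at the end: four significant figures.
Sliding speed v = 44.28 mm/s = 0.04428 m/s. Distance covered L = v·t = 0.04428 m/s × 596.7 s = 26.42 m.
Hardness H = 398.9 HV × 9.807 MPa/HV = 3912 MPa = 3.912e+09 Pa.
Pin diameter d = 29.50 mm = 0.02950 m. Contact area A = π·d²/4 = π·(0.02950 m)²/4 = 6.835e-04 m².
Collected in SI base units: W = 1061 N, H = 3.912e+09 Pa, K = 1.248e-05.
Volume removed: V = K·W·L/H = 1.248e-05 · 1061 · 26.42 / 3.912e+09 = 8.943e-11 m³.
Depth of wear h = V/A = 8.943e-11 / 6.835e-04 = 1.308e-07 m.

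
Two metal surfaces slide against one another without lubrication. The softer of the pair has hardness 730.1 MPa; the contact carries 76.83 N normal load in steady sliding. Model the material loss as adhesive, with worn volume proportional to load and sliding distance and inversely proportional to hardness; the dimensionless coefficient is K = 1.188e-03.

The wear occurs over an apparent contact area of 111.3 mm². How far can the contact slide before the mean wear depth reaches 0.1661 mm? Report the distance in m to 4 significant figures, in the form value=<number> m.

value=147.9 m

Shown intermediates are rounded — the computation maintains exact precision; a lone final rounding to four significant figures.
Convert: Hardness H = 730.1 MPa = 7.301e+08 Pa.
Convert: Contact area A = 111.3 mm² = 1.113e-04 m².
Convert: Depth limit h_lim = 0.1661 mm = 1.661e-04 m.
As SI base values: W = 76.83 N, H = 7.301e+08 Pa, K = 1.188e-03.
At the depth limit, V_lim = h_lim·A = 1.661e-04 · 1.113e-04 = 1.849e-08 m³.
So the life L = V_lim·H/(K·W) = 1.849e-08 · 7.301e+08 / (1.188e-03 · 76.83) = 147.9 m.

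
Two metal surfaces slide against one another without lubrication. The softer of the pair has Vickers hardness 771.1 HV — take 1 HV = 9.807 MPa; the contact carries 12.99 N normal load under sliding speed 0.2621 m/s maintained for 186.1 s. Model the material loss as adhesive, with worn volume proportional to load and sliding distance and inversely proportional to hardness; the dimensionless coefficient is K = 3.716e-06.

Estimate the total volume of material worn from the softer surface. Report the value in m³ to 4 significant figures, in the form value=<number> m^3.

Each operation carries full float precision, and intermediates are printed rounded. Rounded just once, at 4 significant figures.
The distance L = v·t = 0.2621 m/s × 186.1 s = 48.78 m.
Hardness H = 771.1 HV × 9.807 MPa/HV = 7562 MPa = 7.562e+09 Pa.
In SI base units: W = 12.99 N, H = 7.562e+09 Pa, K = 3.716e-06.
The Archard volume V = K·W·L/H = 3.716e-06 · 12.99 · 48.78 / 7.562e+09 = 3.114e-13 m³.

value=3.114e-13 m^3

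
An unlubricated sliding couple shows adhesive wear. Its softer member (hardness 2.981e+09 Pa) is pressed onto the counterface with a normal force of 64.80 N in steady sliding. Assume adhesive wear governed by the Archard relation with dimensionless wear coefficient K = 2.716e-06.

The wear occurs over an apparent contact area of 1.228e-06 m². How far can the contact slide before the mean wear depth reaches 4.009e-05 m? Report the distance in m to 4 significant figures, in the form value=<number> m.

value=833.9 m

The intermediates appear rounded; every step holds exact precision. Rounded once at the end: 4 significant figures.
Expressed in SI base units: W = 64.80 N, H = 2.981e+09 Pa, K = 2.716e-06.
Limit volume V_lim = h_lim·A = 4.009e-05 · 1.228e-06 = 4.923e-11 m³.
Life L = V_lim·H/(K·W) = 4.923e-11 · 2.981e+09 / (2.716e-06 · 64.80) = 833.9 m.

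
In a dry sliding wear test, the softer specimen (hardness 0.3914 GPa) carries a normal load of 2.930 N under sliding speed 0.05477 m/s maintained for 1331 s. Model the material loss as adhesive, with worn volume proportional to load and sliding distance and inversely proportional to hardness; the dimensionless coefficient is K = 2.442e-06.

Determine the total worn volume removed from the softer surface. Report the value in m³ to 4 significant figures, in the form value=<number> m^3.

Intermediate values are shown rounded, and all working math carries exact precision. Rounded once at the end, at four significant figures.
Path length L = v·t = 0.05477 m/s × 1331 s = 72.90 m.
Hardness H = 0.3914 GPa = 3.914e+08 Pa.
Working in SI base units: W = 2.930 N, H = 3.914e+08 Pa, K = 2.442e-06.
Archard volume V = K·W·L/H = 2.442e-06 · 2.930 · 72.90 / 3.914e+08 = 1.333e-12 m³.

value=1.333e-12 m^3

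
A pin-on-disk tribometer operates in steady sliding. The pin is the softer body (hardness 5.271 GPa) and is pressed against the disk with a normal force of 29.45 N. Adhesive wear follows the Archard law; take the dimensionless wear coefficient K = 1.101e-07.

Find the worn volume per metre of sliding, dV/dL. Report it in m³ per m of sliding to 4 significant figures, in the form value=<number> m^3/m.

value=6.151e-16 m^3/m

Each operation runs at exact precision — shown intermediates are rounded; one last rounding: four significant figures.
Convert: Hardness H = 5.271 GPa = 5.271e+09 Pa.
Collected in SI base units: W = 29.45 N, H = 5.271e+09 Pa, K = 1.101e-07.
The wear rate dV/dL = K·W/H (no L dependence): 1.101e-07 · 29.45 / 5.271e+09 = 6.151e-16 m³/m.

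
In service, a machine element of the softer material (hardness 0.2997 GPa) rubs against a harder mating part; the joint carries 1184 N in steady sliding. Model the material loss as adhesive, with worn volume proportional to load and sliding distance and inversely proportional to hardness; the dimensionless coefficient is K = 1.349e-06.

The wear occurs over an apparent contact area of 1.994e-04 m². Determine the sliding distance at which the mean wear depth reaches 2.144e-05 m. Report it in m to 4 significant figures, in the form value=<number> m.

Intermediate values are displayed rounded; every step keeps full precision; rounded just once to four significant digits.
Hardness H = 0.2997 GPa = 2.997e+08 Pa.
As SI base values: W = 1184 N, H = 2.997e+08 Pa, K = 1.349e-06.
At the depth limit, V_lim = h_lim·A = 2.144e-05 · 1.994e-04 = 4.275e-09 m³.
Thus life L = V_lim·H/(K·W) = 4.275e-09 · 2.997e+08 / (1.349e-06 · 1184) = 802.2 m.

value=802.2 m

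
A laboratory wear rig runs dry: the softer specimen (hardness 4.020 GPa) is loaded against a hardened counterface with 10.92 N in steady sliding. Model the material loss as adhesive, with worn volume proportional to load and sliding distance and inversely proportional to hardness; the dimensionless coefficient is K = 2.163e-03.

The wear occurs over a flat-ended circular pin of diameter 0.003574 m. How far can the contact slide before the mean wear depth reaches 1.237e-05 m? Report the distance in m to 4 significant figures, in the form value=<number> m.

value=21.12 m

The computation holds exact precision. The intermediates appear rounded. Rounded once at the end to four significant digits.
Hardness H = 4.020 GPa = 4.020e+09 Pa.
Contact area A = π·d²/4 = π·(0.003574 m)²/4 = 1.003e-05 m².
In SI base units: W = 10.92 N, H = 4.020e+09 Pa, K = 2.163e-03.
Permissible volume V_lim = h_lim·A = 1.237e-05 · 1.003e-05 = 1.241e-10 m³.
Inverting, life L = V_lim·H/(K·W) = 1.241e-10 · 4.020e+09 / (2.163e-03 · 10.92) = 21.12 m.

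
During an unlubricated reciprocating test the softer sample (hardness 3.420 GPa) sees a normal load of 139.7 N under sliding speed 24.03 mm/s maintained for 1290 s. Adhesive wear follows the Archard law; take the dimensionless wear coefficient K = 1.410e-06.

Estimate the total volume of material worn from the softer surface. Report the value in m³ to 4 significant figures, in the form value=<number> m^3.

value=1.785e-12 m^3

Every step carries exact precision, and intermediate values are displayed rounded. Rounded once at the end: four significant figures.
Convert: Sliding speed v = 24.03 mm/s = 0.02403 m/s. Distance L = v·t = 0.02403 m/s × 1290 s = 31.00 m.
Convert: Hardness H = 3.420 GPa = 3.420e+09 Pa.
As SI base values: W = 139.7 N, H = 3.420e+09 Pa, K = 1.410e-06.
Worn volume V = K·W·L/H = 1.410e-06 · 139.7 · 31.00 / 3.420e+09 = 1.785e-12 m³.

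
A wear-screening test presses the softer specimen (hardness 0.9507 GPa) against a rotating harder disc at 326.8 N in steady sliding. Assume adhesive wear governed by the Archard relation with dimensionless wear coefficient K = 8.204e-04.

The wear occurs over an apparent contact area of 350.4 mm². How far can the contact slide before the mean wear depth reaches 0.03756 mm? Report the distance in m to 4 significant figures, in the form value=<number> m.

Each operation keeps full float precision. Printed values are rounded, and a single final rounding: four significant figures.
Hardness H = 0.9507 GPa = 9.507e+08 Pa.
Contact area A = 350.4 mm² = 3.504e-04 m².
Depth limit h_lim = 0.03756 mm = 3.756e-05 m.
In SI base units, W = 326.8 N, H = 9.507e+08 Pa, K = 8.204e-04.
At the depth limit, V_lim = h_lim·A = 3.756e-05 · 3.504e-04 = 1.316e-08 m³.
Sliding life L = V_lim·H/(K·W) = 1.316e-08 · 9.507e+08 / (8.204e-04 · 326.8) = 46.67 m.

value=46.67 m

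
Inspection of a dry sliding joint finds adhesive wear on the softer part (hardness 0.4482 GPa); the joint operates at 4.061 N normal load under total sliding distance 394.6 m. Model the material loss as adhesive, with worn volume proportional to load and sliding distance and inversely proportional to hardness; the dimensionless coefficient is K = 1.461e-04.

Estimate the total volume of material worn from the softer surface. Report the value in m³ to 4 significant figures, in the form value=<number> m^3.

All working math carries full precision, and the intermediates are displayed rounded; one final rounding, at four significant digits.
Convert: Hardness H = 0.4482 GPa = 4.482e+08 Pa.
Working in SI base units: W = 4.061 N, H = 4.482e+08 Pa, K = 1.461e-04.
Worn volume V = K·W·L/H = 1.461e-04 · 4.061 · 394.6 / 4.482e+08 = 5.224e-10 m³.

value=5.224e-10 m^3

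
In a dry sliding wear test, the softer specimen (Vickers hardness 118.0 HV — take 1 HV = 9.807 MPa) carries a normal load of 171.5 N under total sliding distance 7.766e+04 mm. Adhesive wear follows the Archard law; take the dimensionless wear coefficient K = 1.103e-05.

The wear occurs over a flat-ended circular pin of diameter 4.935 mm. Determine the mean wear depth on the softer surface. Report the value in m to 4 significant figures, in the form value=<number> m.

value=6.637e-06 m

Intermediates are displayed rounded; all arithmetic keeps full precision — a single final rounding: four significant figures.
The distance L = 7.766e+04 mm = 77.66 m.
Hardness H = 118.0 HV × 9.807 MPa/HV = 1157 MPa = 1.157e+09 Pa.
Pin diameter d = 4.935 mm = 0.004935 m. Contact area A = π·d²/4 = π·(0.004935 m)²/4 = 1.913e-05 m².
Collected in SI base units: W = 171.5 N, H = 1.157e+09 Pa, K = 1.103e-05.
The Archard volume V = K·W·L/H = 1.103e-05 · 171.5 · 77.66 / 1.157e+09 = 1.269e-10 m³.
Wear depth h = V/A = 1.269e-10 / 1.913e-05 = 6.637e-06 m.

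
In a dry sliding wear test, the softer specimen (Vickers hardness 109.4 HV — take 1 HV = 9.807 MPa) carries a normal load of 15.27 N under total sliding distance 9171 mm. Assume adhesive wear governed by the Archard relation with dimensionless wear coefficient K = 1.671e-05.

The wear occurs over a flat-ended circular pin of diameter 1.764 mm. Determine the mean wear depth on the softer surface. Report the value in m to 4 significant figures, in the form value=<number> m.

Shown intermediates are rounded, and the algebra keeps full precision — one final rounding, at four significant figures.
Sliding distance L = 9171 mm = 9.171 m.
Hardness H = 109.4 HV × 9.807 MPa/HV = 1073 MPa = 1.073e+09 Pa.
Pin diameter d = 1.764 mm = 0.001764 m. Contact area A = π·d²/4 = π·(0.001764 m)²/4 = 2.444e-06 m².
In SI base units: W = 15.27 N, H = 1.073e+09 Pa, K = 1.671e-05.
Apply Archard: V = K·W·L/H = 1.671e-05 · 15.27 · 9.171 / 1.073e+09 = 2.181e-12 m³.
Mean wear depth h = V/A = 2.181e-12 / 2.444e-06 = 8.925e-07 m.

value=8.925e-07 m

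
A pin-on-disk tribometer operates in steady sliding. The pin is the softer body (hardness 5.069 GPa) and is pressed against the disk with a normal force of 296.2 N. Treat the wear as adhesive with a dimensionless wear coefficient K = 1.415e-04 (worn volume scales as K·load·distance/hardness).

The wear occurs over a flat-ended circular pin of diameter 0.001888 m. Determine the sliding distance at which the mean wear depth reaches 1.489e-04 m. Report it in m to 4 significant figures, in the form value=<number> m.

value=50.42 m

The algebra runs at full precision — intermediates are printed rounded, and one final rounding: four significant figures.
Hardness H = 5.069 GPa = 5.069e+09 Pa.
Contact area A = π·d²/4 = π·(0.001888 m)²/4 = 2.800e-06 m².
Working in SI base units: W = 296.2 N, H = 5.069e+09 Pa, K = 1.415e-04.
At the depth limit, V_lim = h_lim·A = 1.489e-04 · 2.800e-06 = 4.169e-10 m³.
Life L = V_lim·H/(K·W) = 4.169e-10 · 5.069e+09 / (1.415e-04 · 296.2) = 50.42 m.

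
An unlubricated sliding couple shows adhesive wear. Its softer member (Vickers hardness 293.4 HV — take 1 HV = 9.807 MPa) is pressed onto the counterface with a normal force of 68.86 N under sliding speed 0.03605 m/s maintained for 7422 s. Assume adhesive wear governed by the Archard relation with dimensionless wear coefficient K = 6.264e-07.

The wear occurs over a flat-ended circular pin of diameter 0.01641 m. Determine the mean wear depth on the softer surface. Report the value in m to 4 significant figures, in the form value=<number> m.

The algebra carries exact precision, and intermediates are printed rounded — a single final rounding: four significant figures.
Sliding distance L = v·t = 0.03605 m/s × 7422 s = 267.6 m.
Hardness H = 293.4 HV × 9.807 MPa/HV = 2877 MPa = 2.877e+09 Pa.
Contact area A = π·d²/4 = π·(0.01641 m)²/4 = 2.115e-04 m².
Expressed in SI base units: W = 68.86 N, H = 2.877e+09 Pa, K = 6.264e-07.
By Archard's law, V = K·W·L/H = 6.264e-07 · 68.86 · 267.6 / 2.877e+09 = 4.011e-12 m³.
Mean depth h = V/A = 4.011e-12 / 2.115e-04 = 1.896e-08 m.

value=1.896e-08 m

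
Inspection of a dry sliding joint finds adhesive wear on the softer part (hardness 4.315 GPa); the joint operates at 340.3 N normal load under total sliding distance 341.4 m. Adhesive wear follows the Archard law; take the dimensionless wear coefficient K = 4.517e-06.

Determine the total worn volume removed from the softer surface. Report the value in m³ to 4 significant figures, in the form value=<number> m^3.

The intermediates are printed rounded. The computation maintains exact precision; one last rounding, at four significant figures.
Convert: Hardness H = 4.315 GPa = 4.315e+09 Pa.
SI base units throughout: W = 340.3 N, H = 4.315e+09 Pa, K = 4.517e-06.
Apply Archard: V = K·W·L/H = 4.517e-06 · 340.3 · 341.4 / 4.315e+09 = 1.216e-10 m³.

value=1.216e-10 m^3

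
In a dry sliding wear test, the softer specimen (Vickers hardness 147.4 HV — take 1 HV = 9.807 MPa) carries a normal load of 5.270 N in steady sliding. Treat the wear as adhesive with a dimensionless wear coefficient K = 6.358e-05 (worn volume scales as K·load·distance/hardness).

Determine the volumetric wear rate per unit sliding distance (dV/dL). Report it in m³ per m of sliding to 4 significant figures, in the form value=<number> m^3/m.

value=2.318e-13 m^3/m

Intermediates are printed rounded. All arithmetic runs at full precision; a single final rounding to 4 significant figures.
Hardness H = 147.4 HV × 9.807 MPa/HV = 1446 MPa = 1.446e+09 Pa.
In SI base units, W = 5.270 N, H = 1.446e+09 Pa, K = 6.358e-05.
Rate of wear dV/dL = K·W/H (no L dependence): 6.358e-05 · 5.270 / 1.446e+09 = 2.318e-13 m³/m.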